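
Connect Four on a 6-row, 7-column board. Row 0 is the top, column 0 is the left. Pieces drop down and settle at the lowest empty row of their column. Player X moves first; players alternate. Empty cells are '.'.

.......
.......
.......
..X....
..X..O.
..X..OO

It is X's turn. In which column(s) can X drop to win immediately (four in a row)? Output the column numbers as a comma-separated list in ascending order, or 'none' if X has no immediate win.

Answer: 2

Derivation:
col 0: drop X → no win
col 1: drop X → no win
col 2: drop X → WIN!
col 3: drop X → no win
col 4: drop X → no win
col 5: drop X → no win
col 6: drop X → no win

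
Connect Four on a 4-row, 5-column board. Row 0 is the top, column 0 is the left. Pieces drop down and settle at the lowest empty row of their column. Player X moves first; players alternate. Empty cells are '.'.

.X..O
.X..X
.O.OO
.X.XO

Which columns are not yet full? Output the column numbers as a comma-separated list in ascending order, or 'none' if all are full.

col 0: top cell = '.' → open
col 1: top cell = 'X' → FULL
col 2: top cell = '.' → open
col 3: top cell = '.' → open
col 4: top cell = 'O' → FULL

Answer: 0,2,3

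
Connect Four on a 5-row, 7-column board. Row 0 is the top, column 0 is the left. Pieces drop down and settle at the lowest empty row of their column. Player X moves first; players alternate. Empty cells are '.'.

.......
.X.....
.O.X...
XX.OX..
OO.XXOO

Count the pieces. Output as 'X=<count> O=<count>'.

X=7 O=6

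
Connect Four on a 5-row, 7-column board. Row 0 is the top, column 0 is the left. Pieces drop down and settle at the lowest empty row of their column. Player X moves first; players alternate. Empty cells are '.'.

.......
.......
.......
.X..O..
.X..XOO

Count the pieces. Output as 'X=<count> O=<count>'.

X=3 O=3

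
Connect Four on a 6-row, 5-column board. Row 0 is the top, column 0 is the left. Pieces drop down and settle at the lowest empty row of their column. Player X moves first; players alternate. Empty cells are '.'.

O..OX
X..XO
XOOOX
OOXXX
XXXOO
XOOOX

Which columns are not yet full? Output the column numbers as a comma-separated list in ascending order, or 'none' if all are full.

col 0: top cell = 'O' → FULL
col 1: top cell = '.' → open
col 2: top cell = '.' → open
col 3: top cell = 'O' → FULL
col 4: top cell = 'X' → FULL

Answer: 1,2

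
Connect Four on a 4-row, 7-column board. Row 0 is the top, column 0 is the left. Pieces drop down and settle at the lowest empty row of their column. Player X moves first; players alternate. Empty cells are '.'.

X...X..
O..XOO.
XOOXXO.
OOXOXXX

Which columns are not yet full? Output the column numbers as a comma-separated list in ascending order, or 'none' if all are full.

Answer: 1,2,3,5,6

Derivation:
col 0: top cell = 'X' → FULL
col 1: top cell = '.' → open
col 2: top cell = '.' → open
col 3: top cell = '.' → open
col 4: top cell = 'X' → FULL
col 5: top cell = '.' → open
col 6: top cell = '.' → open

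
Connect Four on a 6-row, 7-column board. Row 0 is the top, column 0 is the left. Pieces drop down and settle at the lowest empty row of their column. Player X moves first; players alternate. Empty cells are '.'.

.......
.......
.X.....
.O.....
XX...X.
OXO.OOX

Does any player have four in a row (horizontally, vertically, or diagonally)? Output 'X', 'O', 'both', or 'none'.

none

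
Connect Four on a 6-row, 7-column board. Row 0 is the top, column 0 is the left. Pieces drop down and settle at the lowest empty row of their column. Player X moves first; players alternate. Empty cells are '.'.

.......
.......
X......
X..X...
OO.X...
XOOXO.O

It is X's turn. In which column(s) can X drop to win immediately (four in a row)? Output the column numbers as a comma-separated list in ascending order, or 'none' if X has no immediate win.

Answer: 3

Derivation:
col 0: drop X → no win
col 1: drop X → no win
col 2: drop X → no win
col 3: drop X → WIN!
col 4: drop X → no win
col 5: drop X → no win
col 6: drop X → no win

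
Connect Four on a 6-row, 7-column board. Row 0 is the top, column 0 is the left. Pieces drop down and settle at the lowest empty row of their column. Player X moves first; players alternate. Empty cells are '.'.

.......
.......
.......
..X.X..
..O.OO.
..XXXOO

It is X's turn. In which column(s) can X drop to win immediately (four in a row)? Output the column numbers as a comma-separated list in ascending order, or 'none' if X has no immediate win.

Answer: 1

Derivation:
col 0: drop X → no win
col 1: drop X → WIN!
col 2: drop X → no win
col 3: drop X → no win
col 4: drop X → no win
col 5: drop X → no win
col 6: drop X → no win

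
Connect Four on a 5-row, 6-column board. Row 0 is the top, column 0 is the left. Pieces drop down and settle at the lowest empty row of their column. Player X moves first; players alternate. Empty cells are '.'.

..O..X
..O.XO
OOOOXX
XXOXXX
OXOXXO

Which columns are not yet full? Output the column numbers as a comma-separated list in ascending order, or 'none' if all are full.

Answer: 0,1,3,4

Derivation:
col 0: top cell = '.' → open
col 1: top cell = '.' → open
col 2: top cell = 'O' → FULL
col 3: top cell = '.' → open
col 4: top cell = '.' → open
col 5: top cell = 'X' → FULL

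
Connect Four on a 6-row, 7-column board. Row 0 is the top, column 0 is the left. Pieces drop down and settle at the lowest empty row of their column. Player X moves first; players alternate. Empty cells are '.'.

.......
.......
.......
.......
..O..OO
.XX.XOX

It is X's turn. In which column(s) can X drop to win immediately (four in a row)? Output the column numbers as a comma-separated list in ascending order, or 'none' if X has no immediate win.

col 0: drop X → no win
col 1: drop X → no win
col 2: drop X → no win
col 3: drop X → WIN!
col 4: drop X → no win
col 5: drop X → no win
col 6: drop X → no win

Answer: 3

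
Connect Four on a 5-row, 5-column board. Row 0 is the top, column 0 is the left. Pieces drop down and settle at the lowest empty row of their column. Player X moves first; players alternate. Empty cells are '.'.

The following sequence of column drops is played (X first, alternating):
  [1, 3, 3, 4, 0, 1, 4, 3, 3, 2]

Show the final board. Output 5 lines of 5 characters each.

Move 1: X drops in col 1, lands at row 4
Move 2: O drops in col 3, lands at row 4
Move 3: X drops in col 3, lands at row 3
Move 4: O drops in col 4, lands at row 4
Move 5: X drops in col 0, lands at row 4
Move 6: O drops in col 1, lands at row 3
Move 7: X drops in col 4, lands at row 3
Move 8: O drops in col 3, lands at row 2
Move 9: X drops in col 3, lands at row 1
Move 10: O drops in col 2, lands at row 4

Answer: .....
...X.
...O.
.O.XX
XXOOO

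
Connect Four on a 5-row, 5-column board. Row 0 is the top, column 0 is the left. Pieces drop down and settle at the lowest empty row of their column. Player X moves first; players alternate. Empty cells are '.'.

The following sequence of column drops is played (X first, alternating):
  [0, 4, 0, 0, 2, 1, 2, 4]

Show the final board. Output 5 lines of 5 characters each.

Answer: .....
.....
O....
X.X.O
XOX.O

Derivation:
Move 1: X drops in col 0, lands at row 4
Move 2: O drops in col 4, lands at row 4
Move 3: X drops in col 0, lands at row 3
Move 4: O drops in col 0, lands at row 2
Move 5: X drops in col 2, lands at row 4
Move 6: O drops in col 1, lands at row 4
Move 7: X drops in col 2, lands at row 3
Move 8: O drops in col 4, lands at row 3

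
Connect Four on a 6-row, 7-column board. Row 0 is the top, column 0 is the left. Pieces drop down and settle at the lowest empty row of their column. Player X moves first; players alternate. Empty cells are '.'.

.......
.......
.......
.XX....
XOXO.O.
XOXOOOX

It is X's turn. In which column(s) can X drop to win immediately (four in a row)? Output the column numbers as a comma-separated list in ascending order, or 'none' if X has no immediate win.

Answer: 2

Derivation:
col 0: drop X → no win
col 1: drop X → no win
col 2: drop X → WIN!
col 3: drop X → no win
col 4: drop X → no win
col 5: drop X → no win
col 6: drop X → no win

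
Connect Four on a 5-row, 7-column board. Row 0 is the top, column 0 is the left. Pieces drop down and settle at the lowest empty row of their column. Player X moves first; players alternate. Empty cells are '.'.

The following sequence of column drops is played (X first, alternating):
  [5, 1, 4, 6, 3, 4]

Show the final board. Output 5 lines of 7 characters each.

Answer: .......
.......
.......
....O..
.O.XXXO

Derivation:
Move 1: X drops in col 5, lands at row 4
Move 2: O drops in col 1, lands at row 4
Move 3: X drops in col 4, lands at row 4
Move 4: O drops in col 6, lands at row 4
Move 5: X drops in col 3, lands at row 4
Move 6: O drops in col 4, lands at row 3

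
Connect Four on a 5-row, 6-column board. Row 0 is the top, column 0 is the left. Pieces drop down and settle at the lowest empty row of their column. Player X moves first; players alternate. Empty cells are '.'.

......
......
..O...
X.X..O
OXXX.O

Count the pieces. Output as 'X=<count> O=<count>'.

X=5 O=4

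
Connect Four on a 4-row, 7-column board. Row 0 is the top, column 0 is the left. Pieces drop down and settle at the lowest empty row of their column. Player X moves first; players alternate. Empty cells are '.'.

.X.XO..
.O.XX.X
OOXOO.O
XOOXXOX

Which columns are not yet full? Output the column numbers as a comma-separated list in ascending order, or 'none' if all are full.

col 0: top cell = '.' → open
col 1: top cell = 'X' → FULL
col 2: top cell = '.' → open
col 3: top cell = 'X' → FULL
col 4: top cell = 'O' → FULL
col 5: top cell = '.' → open
col 6: top cell = '.' → open

Answer: 0,2,5,6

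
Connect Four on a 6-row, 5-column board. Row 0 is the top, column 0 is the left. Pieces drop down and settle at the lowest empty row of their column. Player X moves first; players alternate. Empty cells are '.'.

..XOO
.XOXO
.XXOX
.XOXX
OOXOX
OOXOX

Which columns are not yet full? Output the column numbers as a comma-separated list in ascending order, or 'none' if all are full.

col 0: top cell = '.' → open
col 1: top cell = '.' → open
col 2: top cell = 'X' → FULL
col 3: top cell = 'O' → FULL
col 4: top cell = 'O' → FULL

Answer: 0,1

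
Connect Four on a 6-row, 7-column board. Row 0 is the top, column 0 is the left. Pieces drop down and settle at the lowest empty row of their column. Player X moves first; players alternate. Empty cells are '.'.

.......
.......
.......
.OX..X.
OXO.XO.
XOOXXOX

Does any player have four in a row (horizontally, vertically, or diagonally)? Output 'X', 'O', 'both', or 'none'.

none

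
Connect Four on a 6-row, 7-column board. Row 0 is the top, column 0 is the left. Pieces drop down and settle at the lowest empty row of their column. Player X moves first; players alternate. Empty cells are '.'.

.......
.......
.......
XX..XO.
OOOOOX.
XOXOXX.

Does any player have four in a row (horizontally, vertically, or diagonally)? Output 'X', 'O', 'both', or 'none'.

O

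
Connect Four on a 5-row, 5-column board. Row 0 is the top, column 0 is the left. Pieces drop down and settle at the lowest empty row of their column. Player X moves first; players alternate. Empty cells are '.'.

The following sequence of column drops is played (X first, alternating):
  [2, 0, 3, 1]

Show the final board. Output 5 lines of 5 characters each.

Answer: .....
.....
.....
.....
OOXX.

Derivation:
Move 1: X drops in col 2, lands at row 4
Move 2: O drops in col 0, lands at row 4
Move 3: X drops in col 3, lands at row 4
Move 4: O drops in col 1, lands at row 4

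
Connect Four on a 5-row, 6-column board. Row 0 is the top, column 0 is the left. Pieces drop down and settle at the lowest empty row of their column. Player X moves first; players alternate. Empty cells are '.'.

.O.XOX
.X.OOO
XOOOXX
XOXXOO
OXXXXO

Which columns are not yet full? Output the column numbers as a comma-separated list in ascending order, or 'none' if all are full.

Answer: 0,2

Derivation:
col 0: top cell = '.' → open
col 1: top cell = 'O' → FULL
col 2: top cell = '.' → open
col 3: top cell = 'X' → FULL
col 4: top cell = 'O' → FULL
col 5: top cell = 'X' → FULL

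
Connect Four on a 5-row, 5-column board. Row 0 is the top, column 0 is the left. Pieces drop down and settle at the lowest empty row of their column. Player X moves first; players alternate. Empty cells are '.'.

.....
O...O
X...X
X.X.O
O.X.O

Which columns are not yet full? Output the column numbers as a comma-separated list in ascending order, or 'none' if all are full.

Answer: 0,1,2,3,4

Derivation:
col 0: top cell = '.' → open
col 1: top cell = '.' → open
col 2: top cell = '.' → open
col 3: top cell = '.' → open
col 4: top cell = '.' → open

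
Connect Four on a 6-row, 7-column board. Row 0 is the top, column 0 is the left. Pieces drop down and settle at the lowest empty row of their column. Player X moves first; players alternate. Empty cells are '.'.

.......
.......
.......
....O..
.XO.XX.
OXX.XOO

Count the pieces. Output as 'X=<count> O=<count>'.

X=6 O=5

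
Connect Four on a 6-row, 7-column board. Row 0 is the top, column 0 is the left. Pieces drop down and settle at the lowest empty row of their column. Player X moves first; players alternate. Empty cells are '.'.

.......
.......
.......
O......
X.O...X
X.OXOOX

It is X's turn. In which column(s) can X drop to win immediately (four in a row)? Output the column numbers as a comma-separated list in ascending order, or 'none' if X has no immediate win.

col 0: drop X → no win
col 1: drop X → no win
col 2: drop X → no win
col 3: drop X → no win
col 4: drop X → no win
col 5: drop X → no win
col 6: drop X → no win

Answer: none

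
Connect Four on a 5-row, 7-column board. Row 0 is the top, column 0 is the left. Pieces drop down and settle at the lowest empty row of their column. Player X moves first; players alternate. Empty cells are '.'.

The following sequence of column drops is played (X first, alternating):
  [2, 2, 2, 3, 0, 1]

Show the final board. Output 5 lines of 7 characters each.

Move 1: X drops in col 2, lands at row 4
Move 2: O drops in col 2, lands at row 3
Move 3: X drops in col 2, lands at row 2
Move 4: O drops in col 3, lands at row 4
Move 5: X drops in col 0, lands at row 4
Move 6: O drops in col 1, lands at row 4

Answer: .......
.......
..X....
..O....
XOXO...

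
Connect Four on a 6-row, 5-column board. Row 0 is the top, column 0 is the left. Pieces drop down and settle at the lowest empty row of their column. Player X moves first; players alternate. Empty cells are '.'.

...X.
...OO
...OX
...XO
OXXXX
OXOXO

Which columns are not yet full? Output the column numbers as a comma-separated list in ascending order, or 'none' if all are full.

Answer: 0,1,2,4

Derivation:
col 0: top cell = '.' → open
col 1: top cell = '.' → open
col 2: top cell = '.' → open
col 3: top cell = 'X' → FULL
col 4: top cell = '.' → open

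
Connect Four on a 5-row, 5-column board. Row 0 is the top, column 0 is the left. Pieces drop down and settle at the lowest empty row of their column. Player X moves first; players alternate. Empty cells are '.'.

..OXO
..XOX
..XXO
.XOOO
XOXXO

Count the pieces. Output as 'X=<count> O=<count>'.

X=9 O=9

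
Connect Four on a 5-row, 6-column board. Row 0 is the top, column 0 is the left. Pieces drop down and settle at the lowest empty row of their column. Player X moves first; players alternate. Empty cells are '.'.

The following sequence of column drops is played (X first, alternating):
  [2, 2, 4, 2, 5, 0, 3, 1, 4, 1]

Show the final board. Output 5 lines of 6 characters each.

Move 1: X drops in col 2, lands at row 4
Move 2: O drops in col 2, lands at row 3
Move 3: X drops in col 4, lands at row 4
Move 4: O drops in col 2, lands at row 2
Move 5: X drops in col 5, lands at row 4
Move 6: O drops in col 0, lands at row 4
Move 7: X drops in col 3, lands at row 4
Move 8: O drops in col 1, lands at row 4
Move 9: X drops in col 4, lands at row 3
Move 10: O drops in col 1, lands at row 3

Answer: ......
......
..O...
.OO.X.
OOXXXX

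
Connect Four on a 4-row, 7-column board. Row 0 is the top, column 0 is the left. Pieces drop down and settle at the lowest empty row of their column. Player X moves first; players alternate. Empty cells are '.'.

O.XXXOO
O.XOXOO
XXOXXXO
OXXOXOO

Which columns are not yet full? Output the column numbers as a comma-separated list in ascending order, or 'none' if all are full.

Answer: 1

Derivation:
col 0: top cell = 'O' → FULL
col 1: top cell = '.' → open
col 2: top cell = 'X' → FULL
col 3: top cell = 'X' → FULL
col 4: top cell = 'X' → FULL
col 5: top cell = 'O' → FULL
col 6: top cell = 'O' → FULL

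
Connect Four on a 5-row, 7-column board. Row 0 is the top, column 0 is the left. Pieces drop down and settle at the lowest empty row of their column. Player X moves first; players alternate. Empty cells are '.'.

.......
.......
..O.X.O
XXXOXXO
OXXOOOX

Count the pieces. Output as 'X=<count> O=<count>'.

X=9 O=8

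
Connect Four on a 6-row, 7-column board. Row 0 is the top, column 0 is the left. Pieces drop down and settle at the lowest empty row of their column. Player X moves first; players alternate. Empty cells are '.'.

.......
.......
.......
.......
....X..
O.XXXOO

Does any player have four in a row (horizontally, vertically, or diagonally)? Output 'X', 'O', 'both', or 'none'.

none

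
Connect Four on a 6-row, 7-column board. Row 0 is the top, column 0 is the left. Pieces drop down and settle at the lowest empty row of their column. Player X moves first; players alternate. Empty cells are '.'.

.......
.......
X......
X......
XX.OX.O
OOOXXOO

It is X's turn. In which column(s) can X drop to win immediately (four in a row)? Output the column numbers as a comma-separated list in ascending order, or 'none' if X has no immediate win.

Answer: 0

Derivation:
col 0: drop X → WIN!
col 1: drop X → no win
col 2: drop X → no win
col 3: drop X → no win
col 4: drop X → no win
col 5: drop X → no win
col 6: drop X → no win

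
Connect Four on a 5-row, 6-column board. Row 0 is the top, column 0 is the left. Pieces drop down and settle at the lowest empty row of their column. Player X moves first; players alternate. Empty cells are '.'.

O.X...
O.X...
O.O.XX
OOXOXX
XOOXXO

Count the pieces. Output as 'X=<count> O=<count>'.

X=10 O=10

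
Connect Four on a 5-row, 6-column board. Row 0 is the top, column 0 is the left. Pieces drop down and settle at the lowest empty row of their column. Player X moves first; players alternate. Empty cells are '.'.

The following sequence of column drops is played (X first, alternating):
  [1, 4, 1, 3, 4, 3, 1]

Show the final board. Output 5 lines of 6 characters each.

Answer: ......
......
.X....
.X.OX.
.X.OO.

Derivation:
Move 1: X drops in col 1, lands at row 4
Move 2: O drops in col 4, lands at row 4
Move 3: X drops in col 1, lands at row 3
Move 4: O drops in col 3, lands at row 4
Move 5: X drops in col 4, lands at row 3
Move 6: O drops in col 3, lands at row 3
Move 7: X drops in col 1, lands at row 2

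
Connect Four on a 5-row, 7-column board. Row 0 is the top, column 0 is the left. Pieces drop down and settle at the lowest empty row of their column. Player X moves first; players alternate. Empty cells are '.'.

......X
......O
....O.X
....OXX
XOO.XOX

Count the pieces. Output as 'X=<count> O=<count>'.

X=7 O=6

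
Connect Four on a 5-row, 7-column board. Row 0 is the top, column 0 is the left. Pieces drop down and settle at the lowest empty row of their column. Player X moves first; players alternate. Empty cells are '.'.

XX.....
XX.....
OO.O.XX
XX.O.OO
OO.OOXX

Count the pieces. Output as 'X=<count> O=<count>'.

X=10 O=10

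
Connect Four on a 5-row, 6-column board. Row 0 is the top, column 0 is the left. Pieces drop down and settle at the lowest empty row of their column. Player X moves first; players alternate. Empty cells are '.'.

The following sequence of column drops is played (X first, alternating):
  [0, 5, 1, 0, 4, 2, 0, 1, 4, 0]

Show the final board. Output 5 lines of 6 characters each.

Move 1: X drops in col 0, lands at row 4
Move 2: O drops in col 5, lands at row 4
Move 3: X drops in col 1, lands at row 4
Move 4: O drops in col 0, lands at row 3
Move 5: X drops in col 4, lands at row 4
Move 6: O drops in col 2, lands at row 4
Move 7: X drops in col 0, lands at row 2
Move 8: O drops in col 1, lands at row 3
Move 9: X drops in col 4, lands at row 3
Move 10: O drops in col 0, lands at row 1

Answer: ......
O.....
X.....
OO..X.
XXO.XO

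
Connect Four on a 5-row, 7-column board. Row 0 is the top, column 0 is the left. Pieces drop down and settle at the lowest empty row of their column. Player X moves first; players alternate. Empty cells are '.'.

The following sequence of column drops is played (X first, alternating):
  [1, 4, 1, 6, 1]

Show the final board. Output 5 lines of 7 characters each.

Move 1: X drops in col 1, lands at row 4
Move 2: O drops in col 4, lands at row 4
Move 3: X drops in col 1, lands at row 3
Move 4: O drops in col 6, lands at row 4
Move 5: X drops in col 1, lands at row 2

Answer: .......
.......
.X.....
.X.....
.X..O.O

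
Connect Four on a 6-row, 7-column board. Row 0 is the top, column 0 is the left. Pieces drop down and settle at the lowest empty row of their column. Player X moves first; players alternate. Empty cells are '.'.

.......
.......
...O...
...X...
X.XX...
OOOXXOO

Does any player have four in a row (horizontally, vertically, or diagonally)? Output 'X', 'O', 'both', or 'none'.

none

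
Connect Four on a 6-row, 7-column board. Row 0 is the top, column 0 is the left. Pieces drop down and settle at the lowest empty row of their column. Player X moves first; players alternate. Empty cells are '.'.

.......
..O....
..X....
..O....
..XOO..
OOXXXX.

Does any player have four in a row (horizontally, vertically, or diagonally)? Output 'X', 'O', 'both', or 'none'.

X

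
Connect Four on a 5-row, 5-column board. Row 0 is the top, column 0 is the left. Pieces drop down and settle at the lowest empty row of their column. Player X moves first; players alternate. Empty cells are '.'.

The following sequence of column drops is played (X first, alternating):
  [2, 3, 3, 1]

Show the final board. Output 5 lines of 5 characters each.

Move 1: X drops in col 2, lands at row 4
Move 2: O drops in col 3, lands at row 4
Move 3: X drops in col 3, lands at row 3
Move 4: O drops in col 1, lands at row 4

Answer: .....
.....
.....
...X.
.OXO.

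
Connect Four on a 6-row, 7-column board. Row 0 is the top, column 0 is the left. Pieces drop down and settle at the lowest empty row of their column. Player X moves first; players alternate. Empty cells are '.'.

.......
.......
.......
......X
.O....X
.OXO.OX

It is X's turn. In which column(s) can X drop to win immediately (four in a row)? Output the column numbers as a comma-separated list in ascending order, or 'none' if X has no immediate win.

Answer: 6

Derivation:
col 0: drop X → no win
col 1: drop X → no win
col 2: drop X → no win
col 3: drop X → no win
col 4: drop X → no win
col 5: drop X → no win
col 6: drop X → WIN!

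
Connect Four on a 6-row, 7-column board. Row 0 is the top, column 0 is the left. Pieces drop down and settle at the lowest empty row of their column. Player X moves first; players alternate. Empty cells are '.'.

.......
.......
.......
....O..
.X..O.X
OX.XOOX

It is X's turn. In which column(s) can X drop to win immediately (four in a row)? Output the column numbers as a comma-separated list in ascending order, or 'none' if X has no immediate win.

col 0: drop X → no win
col 1: drop X → no win
col 2: drop X → no win
col 3: drop X → no win
col 4: drop X → no win
col 5: drop X → no win
col 6: drop X → no win

Answer: none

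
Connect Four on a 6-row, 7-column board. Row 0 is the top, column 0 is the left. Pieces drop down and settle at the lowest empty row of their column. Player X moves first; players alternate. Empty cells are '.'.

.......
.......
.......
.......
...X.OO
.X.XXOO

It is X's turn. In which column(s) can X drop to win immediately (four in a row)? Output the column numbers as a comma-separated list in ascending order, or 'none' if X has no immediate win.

col 0: drop X → no win
col 1: drop X → no win
col 2: drop X → WIN!
col 3: drop X → no win
col 4: drop X → no win
col 5: drop X → no win
col 6: drop X → no win

Answer: 2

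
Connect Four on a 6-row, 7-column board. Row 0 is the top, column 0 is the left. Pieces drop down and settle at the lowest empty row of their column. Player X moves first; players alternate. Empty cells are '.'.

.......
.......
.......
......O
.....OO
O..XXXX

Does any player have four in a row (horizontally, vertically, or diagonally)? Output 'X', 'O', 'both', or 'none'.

X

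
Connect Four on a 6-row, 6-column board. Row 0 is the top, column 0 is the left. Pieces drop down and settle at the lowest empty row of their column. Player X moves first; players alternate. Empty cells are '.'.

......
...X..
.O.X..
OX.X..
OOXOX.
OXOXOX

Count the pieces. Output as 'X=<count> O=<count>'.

X=9 O=8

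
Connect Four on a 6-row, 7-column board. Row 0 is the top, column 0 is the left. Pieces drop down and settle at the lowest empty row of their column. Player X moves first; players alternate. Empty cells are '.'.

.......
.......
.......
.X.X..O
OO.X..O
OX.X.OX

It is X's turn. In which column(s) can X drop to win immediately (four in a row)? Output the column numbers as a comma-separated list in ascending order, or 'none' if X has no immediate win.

Answer: 3

Derivation:
col 0: drop X → no win
col 1: drop X → no win
col 2: drop X → no win
col 3: drop X → WIN!
col 4: drop X → no win
col 5: drop X → no win
col 6: drop X → no win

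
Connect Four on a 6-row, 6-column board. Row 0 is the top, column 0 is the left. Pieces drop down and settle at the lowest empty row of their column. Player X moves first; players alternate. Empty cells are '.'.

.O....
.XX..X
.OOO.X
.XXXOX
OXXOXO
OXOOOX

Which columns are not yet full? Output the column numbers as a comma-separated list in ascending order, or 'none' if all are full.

col 0: top cell = '.' → open
col 1: top cell = 'O' → FULL
col 2: top cell = '.' → open
col 3: top cell = '.' → open
col 4: top cell = '.' → open
col 5: top cell = '.' → open

Answer: 0,2,3,4,5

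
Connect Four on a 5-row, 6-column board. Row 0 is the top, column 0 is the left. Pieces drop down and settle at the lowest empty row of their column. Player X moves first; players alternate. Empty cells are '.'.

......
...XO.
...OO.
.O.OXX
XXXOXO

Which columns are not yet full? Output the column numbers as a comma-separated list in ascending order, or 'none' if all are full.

col 0: top cell = '.' → open
col 1: top cell = '.' → open
col 2: top cell = '.' → open
col 3: top cell = '.' → open
col 4: top cell = '.' → open
col 5: top cell = '.' → open

Answer: 0,1,2,3,4,5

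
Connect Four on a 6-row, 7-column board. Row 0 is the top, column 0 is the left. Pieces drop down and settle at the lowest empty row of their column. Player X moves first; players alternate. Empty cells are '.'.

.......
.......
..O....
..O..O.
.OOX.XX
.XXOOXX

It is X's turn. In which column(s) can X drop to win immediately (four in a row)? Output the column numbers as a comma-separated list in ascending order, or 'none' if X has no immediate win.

col 0: drop X → no win
col 1: drop X → no win
col 2: drop X → no win
col 3: drop X → no win
col 4: drop X → WIN!
col 5: drop X → no win
col 6: drop X → no win

Answer: 4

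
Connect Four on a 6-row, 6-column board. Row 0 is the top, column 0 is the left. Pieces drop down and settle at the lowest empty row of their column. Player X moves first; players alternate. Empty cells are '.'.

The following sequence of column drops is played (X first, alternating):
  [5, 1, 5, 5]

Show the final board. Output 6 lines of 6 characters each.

Answer: ......
......
......
.....O
.....X
.O...X

Derivation:
Move 1: X drops in col 5, lands at row 5
Move 2: O drops in col 1, lands at row 5
Move 3: X drops in col 5, lands at row 4
Move 4: O drops in col 5, lands at row 3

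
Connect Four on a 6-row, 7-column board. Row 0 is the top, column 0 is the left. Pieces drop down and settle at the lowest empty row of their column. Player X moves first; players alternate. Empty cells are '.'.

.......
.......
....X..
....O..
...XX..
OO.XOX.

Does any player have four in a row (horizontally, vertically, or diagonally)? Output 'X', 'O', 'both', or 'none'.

none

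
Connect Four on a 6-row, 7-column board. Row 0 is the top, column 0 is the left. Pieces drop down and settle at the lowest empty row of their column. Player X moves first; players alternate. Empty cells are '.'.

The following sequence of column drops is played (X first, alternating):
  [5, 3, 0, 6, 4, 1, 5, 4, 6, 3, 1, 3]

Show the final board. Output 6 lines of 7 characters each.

Move 1: X drops in col 5, lands at row 5
Move 2: O drops in col 3, lands at row 5
Move 3: X drops in col 0, lands at row 5
Move 4: O drops in col 6, lands at row 5
Move 5: X drops in col 4, lands at row 5
Move 6: O drops in col 1, lands at row 5
Move 7: X drops in col 5, lands at row 4
Move 8: O drops in col 4, lands at row 4
Move 9: X drops in col 6, lands at row 4
Move 10: O drops in col 3, lands at row 4
Move 11: X drops in col 1, lands at row 4
Move 12: O drops in col 3, lands at row 3

Answer: .......
.......
.......
...O...
.X.OOXX
XO.OXXO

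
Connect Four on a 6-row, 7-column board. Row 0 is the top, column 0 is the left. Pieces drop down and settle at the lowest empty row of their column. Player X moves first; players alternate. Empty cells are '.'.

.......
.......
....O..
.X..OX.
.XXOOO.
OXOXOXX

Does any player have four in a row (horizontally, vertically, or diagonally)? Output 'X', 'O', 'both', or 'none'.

O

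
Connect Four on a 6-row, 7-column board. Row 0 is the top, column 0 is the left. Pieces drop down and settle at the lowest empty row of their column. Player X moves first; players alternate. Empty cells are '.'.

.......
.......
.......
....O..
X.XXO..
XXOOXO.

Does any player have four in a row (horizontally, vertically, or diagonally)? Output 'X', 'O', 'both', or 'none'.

none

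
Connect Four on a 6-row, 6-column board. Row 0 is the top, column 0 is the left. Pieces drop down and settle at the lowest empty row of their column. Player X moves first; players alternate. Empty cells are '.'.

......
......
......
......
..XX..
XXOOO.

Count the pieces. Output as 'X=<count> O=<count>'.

X=4 O=3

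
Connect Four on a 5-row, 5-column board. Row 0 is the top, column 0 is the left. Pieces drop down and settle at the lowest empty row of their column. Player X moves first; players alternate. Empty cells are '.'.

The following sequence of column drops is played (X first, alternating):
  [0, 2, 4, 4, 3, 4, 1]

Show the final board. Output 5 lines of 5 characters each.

Move 1: X drops in col 0, lands at row 4
Move 2: O drops in col 2, lands at row 4
Move 3: X drops in col 4, lands at row 4
Move 4: O drops in col 4, lands at row 3
Move 5: X drops in col 3, lands at row 4
Move 6: O drops in col 4, lands at row 2
Move 7: X drops in col 1, lands at row 4

Answer: .....
.....
....O
....O
XXOXX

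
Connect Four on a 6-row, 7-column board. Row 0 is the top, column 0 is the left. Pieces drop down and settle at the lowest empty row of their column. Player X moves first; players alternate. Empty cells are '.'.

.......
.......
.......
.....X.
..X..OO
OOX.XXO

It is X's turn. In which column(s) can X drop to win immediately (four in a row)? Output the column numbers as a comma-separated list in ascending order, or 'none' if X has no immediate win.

col 0: drop X → no win
col 1: drop X → no win
col 2: drop X → no win
col 3: drop X → WIN!
col 4: drop X → no win
col 5: drop X → no win
col 6: drop X → no win

Answer: 3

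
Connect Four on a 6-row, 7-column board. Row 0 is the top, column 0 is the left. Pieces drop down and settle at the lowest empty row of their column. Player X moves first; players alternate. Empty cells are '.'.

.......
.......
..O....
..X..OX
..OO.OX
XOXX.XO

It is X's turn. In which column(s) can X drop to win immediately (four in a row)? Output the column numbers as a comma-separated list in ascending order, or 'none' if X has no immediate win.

col 0: drop X → no win
col 1: drop X → no win
col 2: drop X → no win
col 3: drop X → no win
col 4: drop X → WIN!
col 5: drop X → no win
col 6: drop X → no win

Answer: 4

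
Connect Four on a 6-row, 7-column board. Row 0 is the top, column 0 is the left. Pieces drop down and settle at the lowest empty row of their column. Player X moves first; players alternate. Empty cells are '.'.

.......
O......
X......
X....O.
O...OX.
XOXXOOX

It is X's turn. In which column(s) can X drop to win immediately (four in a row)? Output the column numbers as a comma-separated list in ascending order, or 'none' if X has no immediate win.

col 0: drop X → no win
col 1: drop X → no win
col 2: drop X → no win
col 3: drop X → no win
col 4: drop X → no win
col 5: drop X → no win
col 6: drop X → no win

Answer: none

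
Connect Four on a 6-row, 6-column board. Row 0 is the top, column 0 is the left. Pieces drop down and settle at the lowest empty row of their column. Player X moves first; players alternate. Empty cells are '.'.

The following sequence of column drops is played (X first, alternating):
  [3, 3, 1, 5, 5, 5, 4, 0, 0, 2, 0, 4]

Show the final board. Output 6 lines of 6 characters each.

Move 1: X drops in col 3, lands at row 5
Move 2: O drops in col 3, lands at row 4
Move 3: X drops in col 1, lands at row 5
Move 4: O drops in col 5, lands at row 5
Move 5: X drops in col 5, lands at row 4
Move 6: O drops in col 5, lands at row 3
Move 7: X drops in col 4, lands at row 5
Move 8: O drops in col 0, lands at row 5
Move 9: X drops in col 0, lands at row 4
Move 10: O drops in col 2, lands at row 5
Move 11: X drops in col 0, lands at row 3
Move 12: O drops in col 4, lands at row 4

Answer: ......
......
......
X....O
X..OOX
OXOXXO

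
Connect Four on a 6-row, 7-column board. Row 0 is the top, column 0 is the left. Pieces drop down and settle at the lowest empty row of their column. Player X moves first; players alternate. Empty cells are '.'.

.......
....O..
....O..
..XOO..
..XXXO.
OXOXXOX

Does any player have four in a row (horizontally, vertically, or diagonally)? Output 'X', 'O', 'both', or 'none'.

none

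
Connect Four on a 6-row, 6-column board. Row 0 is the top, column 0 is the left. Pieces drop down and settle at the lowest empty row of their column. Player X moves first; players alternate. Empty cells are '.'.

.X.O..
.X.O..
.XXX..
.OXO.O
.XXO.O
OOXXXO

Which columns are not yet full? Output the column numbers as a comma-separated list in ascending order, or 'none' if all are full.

Answer: 0,2,4,5

Derivation:
col 0: top cell = '.' → open
col 1: top cell = 'X' → FULL
col 2: top cell = '.' → open
col 3: top cell = 'O' → FULL
col 4: top cell = '.' → open
col 5: top cell = '.' → open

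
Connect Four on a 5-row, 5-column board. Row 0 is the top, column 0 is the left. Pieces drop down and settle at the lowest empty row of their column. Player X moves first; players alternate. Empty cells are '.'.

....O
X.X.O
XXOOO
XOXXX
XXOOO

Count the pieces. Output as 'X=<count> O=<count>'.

X=10 O=9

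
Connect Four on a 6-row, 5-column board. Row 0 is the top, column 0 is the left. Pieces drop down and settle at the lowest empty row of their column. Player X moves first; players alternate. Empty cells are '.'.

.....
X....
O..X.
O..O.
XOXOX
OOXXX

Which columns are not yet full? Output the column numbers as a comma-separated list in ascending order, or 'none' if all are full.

col 0: top cell = '.' → open
col 1: top cell = '.' → open
col 2: top cell = '.' → open
col 3: top cell = '.' → open
col 4: top cell = '.' → open

Answer: 0,1,2,3,4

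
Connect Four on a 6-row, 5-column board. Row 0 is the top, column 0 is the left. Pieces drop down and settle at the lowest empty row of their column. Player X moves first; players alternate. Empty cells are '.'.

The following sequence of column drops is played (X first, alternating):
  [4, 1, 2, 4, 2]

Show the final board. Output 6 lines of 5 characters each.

Answer: .....
.....
.....
.....
..X.O
.OX.X

Derivation:
Move 1: X drops in col 4, lands at row 5
Move 2: O drops in col 1, lands at row 5
Move 3: X drops in col 2, lands at row 5
Move 4: O drops in col 4, lands at row 4
Move 5: X drops in col 2, lands at row 4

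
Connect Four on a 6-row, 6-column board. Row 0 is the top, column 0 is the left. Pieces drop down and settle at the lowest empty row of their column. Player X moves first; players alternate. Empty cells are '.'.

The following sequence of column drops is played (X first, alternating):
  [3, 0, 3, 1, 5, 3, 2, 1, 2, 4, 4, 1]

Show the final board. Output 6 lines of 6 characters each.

Move 1: X drops in col 3, lands at row 5
Move 2: O drops in col 0, lands at row 5
Move 3: X drops in col 3, lands at row 4
Move 4: O drops in col 1, lands at row 5
Move 5: X drops in col 5, lands at row 5
Move 6: O drops in col 3, lands at row 3
Move 7: X drops in col 2, lands at row 5
Move 8: O drops in col 1, lands at row 4
Move 9: X drops in col 2, lands at row 4
Move 10: O drops in col 4, lands at row 5
Move 11: X drops in col 4, lands at row 4
Move 12: O drops in col 1, lands at row 3

Answer: ......
......
......
.O.O..
.OXXX.
OOXXOX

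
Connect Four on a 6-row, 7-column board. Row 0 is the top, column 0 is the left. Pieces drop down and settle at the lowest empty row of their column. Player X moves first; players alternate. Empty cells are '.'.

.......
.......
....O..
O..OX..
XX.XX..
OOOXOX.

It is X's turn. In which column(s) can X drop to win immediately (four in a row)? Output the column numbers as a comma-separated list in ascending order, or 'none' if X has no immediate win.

col 0: drop X → no win
col 1: drop X → no win
col 2: drop X → WIN!
col 3: drop X → no win
col 4: drop X → no win
col 5: drop X → no win
col 6: drop X → no win

Answer: 2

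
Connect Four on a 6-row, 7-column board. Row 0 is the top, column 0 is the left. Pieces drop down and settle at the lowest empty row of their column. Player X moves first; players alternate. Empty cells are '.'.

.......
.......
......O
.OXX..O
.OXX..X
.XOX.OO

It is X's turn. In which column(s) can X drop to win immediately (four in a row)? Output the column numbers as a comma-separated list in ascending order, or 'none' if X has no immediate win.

col 0: drop X → no win
col 1: drop X → no win
col 2: drop X → no win
col 3: drop X → WIN!
col 4: drop X → no win
col 5: drop X → no win
col 6: drop X → no win

Answer: 3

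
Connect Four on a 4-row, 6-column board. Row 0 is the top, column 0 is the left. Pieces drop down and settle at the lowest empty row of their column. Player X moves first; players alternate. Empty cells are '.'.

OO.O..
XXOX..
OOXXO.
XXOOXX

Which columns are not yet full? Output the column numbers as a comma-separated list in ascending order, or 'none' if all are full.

Answer: 2,4,5

Derivation:
col 0: top cell = 'O' → FULL
col 1: top cell = 'O' → FULL
col 2: top cell = '.' → open
col 3: top cell = 'O' → FULL
col 4: top cell = '.' → open
col 5: top cell = '.' → open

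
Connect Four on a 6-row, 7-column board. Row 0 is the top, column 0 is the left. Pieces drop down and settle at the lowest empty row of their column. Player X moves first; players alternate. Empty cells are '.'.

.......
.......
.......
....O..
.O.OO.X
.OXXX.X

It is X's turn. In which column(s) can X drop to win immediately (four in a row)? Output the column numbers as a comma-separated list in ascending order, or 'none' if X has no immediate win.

col 0: drop X → no win
col 1: drop X → no win
col 2: drop X → no win
col 3: drop X → no win
col 4: drop X → no win
col 5: drop X → WIN!
col 6: drop X → no win

Answer: 5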